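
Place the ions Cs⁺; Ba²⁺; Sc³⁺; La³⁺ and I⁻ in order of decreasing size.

First list Z and electron count for each: Sc³⁺ (Z=21, 18 e⁻), La³⁺ (Z=57, 54 e⁻), Ba²⁺ (Z=56, 54 e⁻), Cs⁺ (Z=55, 54 e⁻), I⁻ (Z=53, 54 e⁻). Sc³⁺ < La³⁺ (same group, 2 shells fewer); La³⁺ < Ba²⁺ (both 54 e⁻, Z=57>56); Ba²⁺ < Cs⁺ (both 54 e⁻, Z=56>55); Cs⁺ < I⁻ (isoelectronic, higher Z=55 is smaller).

I⁻ > Cs⁺ > Ba²⁺ > La³⁺ > Sc³⁺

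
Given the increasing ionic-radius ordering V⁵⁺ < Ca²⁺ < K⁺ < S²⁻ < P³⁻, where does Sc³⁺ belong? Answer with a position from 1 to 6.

All of these have 18 electrons (isoelectronic). With the same electron cloud, the ion with the most protons pulls it in tightest. Nuclear charges: V⁵⁺ (Z=23), Sc³⁺ (Z=21), Ca²⁺ (Z=20), K⁺ (Z=19), S²⁻ (Z=16), P³⁻ (Z=15). Highest Z is smallest.
The complete sequence is V⁵⁺ < Sc³⁺ < Ca²⁺ < K⁺ < S²⁻ < P³⁻. Sc³⁺ sits at position 2.

2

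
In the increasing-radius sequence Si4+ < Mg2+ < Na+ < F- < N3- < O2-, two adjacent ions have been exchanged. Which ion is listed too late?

The pair N3-, O2- is the wrong way round — O2- and N3- share 10 electrons; the higher nuclear charge on O (Z=8) contracts it more, so O2- < N3-. All other adjacent pairs agree with periodic trends, so O2- is the misplaced ion.

O2-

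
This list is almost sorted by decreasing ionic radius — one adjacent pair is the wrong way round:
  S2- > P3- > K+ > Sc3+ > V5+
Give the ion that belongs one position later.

The pair S2-, P3- is the wrong way round — both have 18 electrons but Z(S)=16 > Z(P)=15, so S2- should be the smaller of the two. All other adjacent pairs agree with periodic trends, so S2- is the misplaced ion.

S2-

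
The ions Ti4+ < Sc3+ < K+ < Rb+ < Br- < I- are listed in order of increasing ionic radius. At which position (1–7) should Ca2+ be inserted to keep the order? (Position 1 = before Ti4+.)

3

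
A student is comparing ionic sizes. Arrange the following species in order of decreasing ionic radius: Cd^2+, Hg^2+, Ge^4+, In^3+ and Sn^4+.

Hg^2+ > Cd^2+ > In^3+ > Sn^4+ > Ge^4+

Ge^4+ (Z=32, 28 e⁻), Sn^4+ (Z=50, 46 e⁻), In^3+ (Z=49, 46 e⁻), Cd^2+ (Z=48, 46 e⁻), Hg^2+ (Z=80, 78 e⁻). Ge^4+ < Sn^4+ (same group, period 4 vs 5); Sn^4+ < In^3+ (both 46 e⁻, Z=50>49); In^3+ < Cd^2+ (both 46 e⁻, Z=49>48); Cd^2+ < Hg^2+ (same group, 1 shell fewer).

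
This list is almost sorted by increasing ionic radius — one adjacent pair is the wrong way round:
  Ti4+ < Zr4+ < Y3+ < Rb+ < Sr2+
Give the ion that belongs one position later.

Rb+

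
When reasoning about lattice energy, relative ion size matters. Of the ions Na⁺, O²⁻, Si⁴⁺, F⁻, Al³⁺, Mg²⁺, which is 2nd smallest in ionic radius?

Isoelectronic series (10 e⁻ each). Size is set by nuclear charge: more protons means a smaller ion. Si⁴⁺ (Z=14), Al³⁺ (Z=13), Mg²⁺ (Z=12), Na⁺ (Z=11), F⁻ (Z=9), O²⁻ (Z=8).
So the order is Si⁴⁺ < Al³⁺ < Mg²⁺ < Na⁺ < F⁻ < O²⁻; the 2nd-smallest ion is Al³⁺.

Al³⁺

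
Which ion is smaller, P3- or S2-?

S2-

Each ion has 18 electrons. The ranking follows nuclear charge in reverse — greater Z gives a smaller radius. S2- (Z=16), P3- (Z=15).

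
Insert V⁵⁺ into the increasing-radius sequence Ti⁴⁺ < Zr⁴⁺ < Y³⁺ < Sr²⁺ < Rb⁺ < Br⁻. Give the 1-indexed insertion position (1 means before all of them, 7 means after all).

1

Work out protons and electrons: V⁵⁺ (Z=23, 18 e⁻), Ti⁴⁺ (Z=22, 18 e⁻), Zr⁴⁺ (Z=40, 36 e⁻), Y³⁺ (Z=39, 36 e⁻), Sr²⁺ (Z=38, 36 e⁻), Rb⁺ (Z=37, 36 e⁻), Br⁻ (Z=35, 36 e⁻). V⁵⁺ < Ti⁴⁺ (isoelectronic, higher Z=23 is smaller); Ti⁴⁺ < Zr⁴⁺ (same group, period 4 vs 5); Zr⁴⁺ < Y³⁺ (isoelectronic, higher Z=40 is smaller); Y³⁺ < Sr²⁺ (isoelectronic, higher Z=39 is smaller); Sr²⁺ < Rb⁺ (isoelectronic, higher Z=38 is smaller); Rb⁺ < Br⁻ (isoelectronic, higher Z=37 is smaller).
Putting V⁵⁺ in gives V⁵⁺ < Ti⁴⁺ < Zr⁴⁺ < Y³⁺ < Sr²⁺ < Rb⁺ < Br⁻; it lands at slot 1.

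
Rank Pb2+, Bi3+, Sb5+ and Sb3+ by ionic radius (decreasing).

Electron counts and nuclear charges: Sb5+ has 46 e⁻ (Z=51), Sb3+ has 48 e⁻ (Z=51), Bi3+ has 80 e⁻ (Z=83), Pb2+ has 80 e⁻ (Z=82). Sb5+ < Sb3+ (same element, +5 vs +3); Sb3+ < Bi3+ (same group, period 5 vs 6); Bi3+ < Pb2+ (isoelectronic, higher Z=83 is smaller).

Pb2+ > Bi3+ > Sb3+ > Sb5+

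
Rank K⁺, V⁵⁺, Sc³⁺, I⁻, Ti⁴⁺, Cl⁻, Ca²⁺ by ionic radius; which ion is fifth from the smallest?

K⁺

First list Z and electron count for each: V⁵⁺ has 18 e⁻ (Z=23), Ti⁴⁺ has 18 e⁻ (Z=22), Sc³⁺ has 18 e⁻ (Z=21), Ca²⁺ has 18 e⁻ (Z=20), K⁺ has 18 e⁻ (Z=19), Cl⁻ has 18 e⁻ (Z=17), I⁻ has 54 e⁻ (Z=53). V⁵⁺ < Ti⁴⁺ (isoelectronic, higher Z=23 is smaller); Ti⁴⁺ < Sc³⁺ (isoelectronic, higher Z=22 is smaller); Sc³⁺ < Ca²⁺ (isoelectronic, higher Z=21 is smaller); Ca²⁺ < K⁺ (isoelectronic, higher Z=20 is smaller); K⁺ < Cl⁻ (isoelectronic, higher Z=19 is smaller); Cl⁻ < I⁻ (same group, period 3 vs 5).
That gives V⁵⁺ < Ti⁴⁺ < Sc³⁺ < Ca²⁺ < K⁺ < Cl⁻ < I⁻. From the smallest end, number 5 is K⁺.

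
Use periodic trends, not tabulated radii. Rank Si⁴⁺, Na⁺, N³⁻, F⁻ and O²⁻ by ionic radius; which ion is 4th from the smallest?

Isoelectronic series (10 e⁻ each). Size is set by nuclear charge: more protons means a smaller ion. Si⁴⁺ (Z=14), Na⁺ (Z=11), F⁻ (Z=9), O²⁻ (Z=8), N³⁻ (Z=7).
Ordering: Si⁴⁺ < Na⁺ < F⁻ < O²⁻ < N³⁻. The 4th smallest is O²⁻.

O²⁻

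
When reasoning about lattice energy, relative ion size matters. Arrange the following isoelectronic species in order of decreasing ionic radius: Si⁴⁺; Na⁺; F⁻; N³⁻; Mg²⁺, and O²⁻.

Each ion has 10 electrons. The ranking follows nuclear charge in reverse — greater Z gives a smaller radius. Si⁴⁺ (Z=14), Mg²⁺ (Z=12), Na⁺ (Z=11), F⁻ (Z=9), O²⁻ (Z=8), N³⁻ (Z=7).

N³⁻ > O²⁻ > F⁻ > Na⁺ > Mg²⁺ > Si⁴⁺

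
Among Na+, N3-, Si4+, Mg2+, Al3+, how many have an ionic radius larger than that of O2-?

Isoelectronic series (10 e⁻ each). Size is set by nuclear charge: more protons means a smaller ion. Si4+ (Z=14), Al3+ (Z=13), Mg2+ (Z=12), Na+ (Z=11), O2- (Z=8), N3- (Z=7).
Relative to O2-, the ions that are larger are N3-. So 1 is larger.

1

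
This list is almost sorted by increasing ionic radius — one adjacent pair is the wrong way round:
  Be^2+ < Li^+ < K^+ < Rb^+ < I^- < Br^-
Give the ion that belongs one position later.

I^-

Check each adjacent pair. I^- and Br^- are reversed: Br^- and I^- are in one column with the same charge; the lighter period-4 ion has one fewer shell and is smaller. No other neighbouring pair contradicts the periodic trends, so I^- is the ion listed too early.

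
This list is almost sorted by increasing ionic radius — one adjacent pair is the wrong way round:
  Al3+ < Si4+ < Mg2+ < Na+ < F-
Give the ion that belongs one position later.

Compare adjacent ions: they are isoelectronic (10 e⁻) and Si has more protons than Al (14 vs 13), making Si4+ smaller — yet in this increasing list Al3+ sits before Si4+. Nothing else is reversed, so Al3+ should move one place to the right.

Al3+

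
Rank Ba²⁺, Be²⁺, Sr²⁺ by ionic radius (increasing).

All are in the same group with charge +2. Radius grows down the group as n (the outermost shell) increases.

Be²⁺ < Sr²⁺ < Ba²⁺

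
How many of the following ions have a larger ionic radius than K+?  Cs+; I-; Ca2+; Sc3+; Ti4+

Tabulating Z and e⁻: Ti4+ has 18 e⁻ (Z=22), Sc3+ has 18 e⁻ (Z=21), Ca2+ has 18 e⁻ (Z=20), K+ has 18 e⁻ (Z=19), Cs+ has 54 e⁻ (Z=55), I- has 54 e⁻ (Z=53). Ti4+ < Sc3+ (isoelectronic, higher Z=22 is smaller); Sc3+ < Ca2+ (isoelectronic, higher Z=21 is smaller); Ca2+ < K+ (both 18 e⁻, Z=20>19); K+ < Cs+ (same group, period 4 vs 6); Cs+ < I- (isoelectronic, higher Z=55 is smaller).
Placing each against K+: smaller — Ti4+, Sc3+, Ca2+; larger — Cs+, I-. That's 2.

2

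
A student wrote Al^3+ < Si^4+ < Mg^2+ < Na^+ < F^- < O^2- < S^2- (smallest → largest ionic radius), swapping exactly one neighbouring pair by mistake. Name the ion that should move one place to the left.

Si^4+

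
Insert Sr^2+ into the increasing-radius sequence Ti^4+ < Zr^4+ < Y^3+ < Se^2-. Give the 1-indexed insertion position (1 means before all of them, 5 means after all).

4

Work out protons and electrons: Ti^4+: 18 e⁻, Z=22, Zr^4+: 36 e⁻, Z=40, Y^3+: 36 e⁻, Z=39, Sr^2+: 36 e⁻, Z=38, Se^2-: 36 e⁻, Z=34. Ti^4+ < Zr^4+ (same group, period 4 vs 5); Zr^4+ < Y^3+ (both 36 e⁻, Z=40>39); Y^3+ < Sr^2+ (isoelectronic, higher Z=39 is smaller); Sr^2+ < Se^2- (both 36 e⁻, Z=38>34).
With Sr^2+ included the full order is Ti^4+ < Zr^4+ < Y^3+ < Sr^2+ < Se^2-, so it takes position 4.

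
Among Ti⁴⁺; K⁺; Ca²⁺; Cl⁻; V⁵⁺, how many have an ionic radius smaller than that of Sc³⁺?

2

These species are isoelectronic with 18 electrons. The only difference is the number of protons: V⁵⁺ (Z=23), Ti⁴⁺ (Z=22), Sc³⁺ (Z=21), Ca²⁺ (Z=20), K⁺ (Z=19), Cl⁻ (Z=17). The strongest nuclear pull (V⁵⁺) gives the smallest ion.
Overall: V⁵⁺ < Ti⁴⁺ < Sc³⁺ < Ca²⁺ < K⁺ < Cl⁻. Sc³⁺ has 2 below it and 3 above. So 2 are smaller.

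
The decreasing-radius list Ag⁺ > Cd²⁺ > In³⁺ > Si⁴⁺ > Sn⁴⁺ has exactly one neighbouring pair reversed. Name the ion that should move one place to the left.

Sn⁴⁺

Compare adjacent ions: both in group 14 with the same charge; Si⁴⁺ (period 3) has the smaller radius — yet in this decreasing list Si⁴⁺ sits before Sn⁴⁺. Nothing else is reversed, so Sn⁴⁺ should move one place to the left.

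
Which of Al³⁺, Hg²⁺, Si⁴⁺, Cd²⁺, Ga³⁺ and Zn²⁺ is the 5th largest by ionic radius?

Al³⁺

First list Z and electron count for each: Si⁴⁺ has 10 e⁻ (Z=14), Al³⁺ has 10 e⁻ (Z=13), Ga³⁺ has 28 e⁻ (Z=31), Zn²⁺ has 28 e⁻ (Z=30), Cd²⁺ has 46 e⁻ (Z=48), Hg²⁺ has 78 e⁻ (Z=80). Si⁴⁺ < Al³⁺ (isoelectronic, higher Z=14 is smaller); Al³⁺ < Ga³⁺ (same group, period 3 vs 4); Ga³⁺ < Zn²⁺ (both 28 e⁻, Z=31>30); Zn²⁺ < Cd²⁺ (same group, 1 shell fewer); Cd²⁺ < Hg²⁺ (same group, 1 shell fewer).
Full ascending order: Si⁴⁺ < Al³⁺ < Ga³⁺ < Zn²⁺ < Cd²⁺ < Hg²⁺. Counting from the largest, position 5 is Al³⁺.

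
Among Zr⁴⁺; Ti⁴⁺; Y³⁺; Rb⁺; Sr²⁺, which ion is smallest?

Ti⁴⁺

Work out protons and electrons: Ti⁴⁺: 18 e⁻, Z=22, Zr⁴⁺: 36 e⁻, Z=40, Y³⁺: 36 e⁻, Z=39, Sr²⁺: 36 e⁻, Z=38, Rb⁺: 36 e⁻, Z=37. Ti⁴⁺ < Zr⁴⁺ (same group, period 4 vs 5); Zr⁴⁺ < Y³⁺ (isoelectronic, higher Z=40 is smaller); Y³⁺ < Sr²⁺ (isoelectronic, higher Z=39 is smaller); Sr²⁺ < Rb⁺ (isoelectronic, higher Z=38 is smaller).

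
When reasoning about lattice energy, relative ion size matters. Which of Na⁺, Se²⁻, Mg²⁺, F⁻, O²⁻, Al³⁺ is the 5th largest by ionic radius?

Mg²⁺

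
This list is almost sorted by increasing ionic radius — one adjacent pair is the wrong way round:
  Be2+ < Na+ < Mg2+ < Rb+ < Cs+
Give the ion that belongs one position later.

Na+

The pair Na+, Mg2+ is the wrong way round — they are isoelectronic (10 e⁻) and Mg has more protons than Na (12 vs 11), making Mg2+ smaller. All other adjacent pairs agree with periodic trends, so Na+ is the misplaced ion.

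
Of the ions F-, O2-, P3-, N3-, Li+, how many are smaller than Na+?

Li+: 2 e⁻, Z=3, Na+: 10 e⁻, Z=11, F-: 10 e⁻, Z=9, O2-: 10 e⁻, Z=8, N3-: 10 e⁻, Z=7, P3-: 18 e⁻, Z=15. Li+ < Na+ (same group, 1 shell fewer); Na+ < F- (isoelectronic, higher Z=11 is smaller); F- < O2- (both 10 e⁻, Z=9>8); O2- < N3- (isoelectronic, higher Z=8 is smaller); N3- < P3- (same group, period 2 vs 3).
Overall: Li+ < Na+ < F- < O2- < N3- < P3-. Na+ has 1 below it and 4 above. So 1 is smaller.

1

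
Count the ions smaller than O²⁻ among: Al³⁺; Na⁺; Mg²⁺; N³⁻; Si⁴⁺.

Each ion has 10 electrons. The ranking follows nuclear charge in reverse — greater Z gives a smaller radius. Si⁴⁺ (Z=14), Al³⁺ (Z=13), Mg²⁺ (Z=12), Na⁺ (Z=11), O²⁻ (Z=8), N³⁻ (Z=7).
Placing each against O²⁻: smaller — Si⁴⁺, Al³⁺, Mg²⁺, Na⁺; larger — N³⁻. That's 4.

4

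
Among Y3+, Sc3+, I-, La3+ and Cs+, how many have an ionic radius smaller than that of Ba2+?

3

Electron counts and nuclear charges: Sc3+ has 18 e⁻ (Z=21), Y3+ has 36 e⁻ (Z=39), La3+ has 54 e⁻ (Z=57), Ba2+ has 54 e⁻ (Z=56), Cs+ has 54 e⁻ (Z=55), I- has 54 e⁻ (Z=53). Sc3+ < Y3+ (same group, 1 shell fewer); Y3+ < La3+ (same group, period 5 vs 6); La3+ < Ba2+ (both 54 e⁻, Z=57>56); Ba2+ < Cs+ (isoelectronic, higher Z=56 is smaller); Cs+ < I- (both 54 e⁻, Z=55>53).
Placing each against Ba2+: smaller — Sc3+, Y3+, La3+; larger — Cs+, I-. That's 3.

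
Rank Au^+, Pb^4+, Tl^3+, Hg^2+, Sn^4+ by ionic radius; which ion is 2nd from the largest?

Hg^2+

Tabulating Z and e⁻: Sn^4+ (Z=50, 46 e⁻), Pb^4+ (Z=82, 78 e⁻), Tl^3+ (Z=81, 78 e⁻), Hg^2+ (Z=80, 78 e⁻), Au^+ (Z=79, 78 e⁻). Sn^4+ < Pb^4+ (same group, 1 shell fewer); Pb^4+ < Tl^3+ (both 78 e⁻, Z=82>81); Tl^3+ < Hg^2+ (both 78 e⁻, Z=81>80); Hg^2+ < Au^+ (both 78 e⁻, Z=80>79).
Ordering: Sn^4+ < Pb^4+ < Tl^3+ < Hg^2+ < Au^+. The 2nd largest is Hg^2+.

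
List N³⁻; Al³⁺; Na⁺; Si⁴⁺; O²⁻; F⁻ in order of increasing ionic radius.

Si⁴⁺ < Al³⁺ < Na⁺ < F⁻ < O²⁻ < N³⁻

All of these have 10 electrons (isoelectronic). With the same electron cloud, the ion with the most protons pulls it in tightest. Nuclear charges: Si⁴⁺ (Z=14), Al³⁺ (Z=13), Na⁺ (Z=11), F⁻ (Z=9), O²⁻ (Z=8), N³⁻ (Z=7). Highest Z is smallest.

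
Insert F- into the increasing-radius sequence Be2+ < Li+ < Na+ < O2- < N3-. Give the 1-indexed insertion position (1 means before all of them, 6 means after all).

Electron counts and nuclear charges: Be2+ (Z=4, 2 e⁻), Li+ (Z=3, 2 e⁻), Na+ (Z=11, 10 e⁻), F- (Z=9, 10 e⁻), O2- (Z=8, 10 e⁻), N3- (Z=7, 10 e⁻). Be2+ < Li+ (both 2 e⁻, Z=4>3); Li+ < Na+ (same group, 1 shell fewer); Na+ < F- (isoelectronic, higher Z=11 is smaller); F- < O2- (isoelectronic, higher Z=9 is smaller); O2- < N3- (isoelectronic, higher Z=8 is smaller).
Putting F- in gives Be2+ < Li+ < Na+ < F- < O2- < N3-; it lands at slot 4.

4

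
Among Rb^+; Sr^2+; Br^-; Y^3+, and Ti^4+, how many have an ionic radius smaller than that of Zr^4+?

1

Work out protons and electrons: Ti^4+ (Z=22, 18 e⁻), Zr^4+ (Z=40, 36 e⁻), Y^3+ (Z=39, 36 e⁻), Sr^2+ (Z=38, 36 e⁻), Rb^+ (Z=37, 36 e⁻), Br^- (Z=35, 36 e⁻). Ti^4+ < Zr^4+ (same group, 1 shell fewer); Zr^4+ < Y^3+ (both 36 e⁻, Z=40>39); Y^3+ < Sr^2+ (isoelectronic, higher Z=39 is smaller); Sr^2+ < Rb^+ (isoelectronic, higher Z=38 is smaller); Rb^+ < Br^- (both 36 e⁻, Z=37>35).
Ordering all of them (including Zr^4+) by radius gives Ti^4+ < Zr^4+ < Y^3+ < Sr^2+ < Rb^+ < Br^-. Count: 1.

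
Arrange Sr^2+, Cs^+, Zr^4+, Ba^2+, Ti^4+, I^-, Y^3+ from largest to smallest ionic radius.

First list Z and electron count for each: Ti^4+: 18 e⁻, Z=22, Zr^4+: 36 e⁻, Z=40, Y^3+: 36 e⁻, Z=39, Sr^2+: 36 e⁻, Z=38, Ba^2+: 54 e⁻, Z=56, Cs^+: 54 e⁻, Z=55, I^-: 54 e⁻, Z=53. Ti^4+ < Zr^4+ (same group, period 4 vs 5); Zr^4+ < Y^3+ (isoelectronic, higher Z=40 is smaller); Y^3+ < Sr^2+ (both 36 e⁻, Z=39>38); Sr^2+ < Ba^2+ (same group, 1 shell fewer); Ba^2+ < Cs^+ (both 54 e⁻, Z=56>55); Cs^+ < I^- (both 54 e⁻, Z=55>53).

I^- > Cs^+ > Ba^2+ > Sr^2+ > Y^3+ > Zr^4+ > Ti^4+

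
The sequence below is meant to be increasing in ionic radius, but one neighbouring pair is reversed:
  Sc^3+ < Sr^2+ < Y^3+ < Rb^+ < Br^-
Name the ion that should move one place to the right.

Sr^2+

Scanning neighbour by neighbour, only Sr^2+/Y^3+ violates a trend: both have 36 electrons but Z(Y)=39 > Z(Sr)=38, so Y^3+ should be the smaller of the two. That makes Sr^2+ the one sitting a position early relative to where it belongs.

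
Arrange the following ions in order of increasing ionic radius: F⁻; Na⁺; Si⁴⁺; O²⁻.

All of these have 10 electrons (isoelectronic). With the same electron cloud, the ion with the most protons pulls it in tightest. Nuclear charges: Si⁴⁺ (Z=14), Na⁺ (Z=11), F⁻ (Z=9), O²⁻ (Z=8). Highest Z is smallest.

Si⁴⁺ < Na⁺ < F⁻ < O²⁻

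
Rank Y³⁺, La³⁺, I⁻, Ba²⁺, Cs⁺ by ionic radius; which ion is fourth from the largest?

La³⁺

Tabulating Z and e⁻: Y³⁺ has 36 e⁻ (Z=39), La³⁺ has 54 e⁻ (Z=57), Ba²⁺ has 54 e⁻ (Z=56), Cs⁺ has 54 e⁻ (Z=55), I⁻ has 54 e⁻ (Z=53). Y³⁺ < La³⁺ (same group, 1 shell fewer); La³⁺ < Ba²⁺ (isoelectronic, higher Z=57 is smaller); Ba²⁺ < Cs⁺ (both 54 e⁻, Z=56>55); Cs⁺ < I⁻ (isoelectronic, higher Z=55 is smaller).
So the order is Y³⁺ < La³⁺ < Ba²⁺ < Cs⁺ < I⁻; the 4th-largest ion is La³⁺.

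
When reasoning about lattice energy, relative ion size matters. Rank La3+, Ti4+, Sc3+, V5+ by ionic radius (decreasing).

La3+ > Sc3+ > Ti4+ > V5+

Tabulating Z and e⁻: V5+ has 18 e⁻ (Z=23), Ti4+ has 18 e⁻ (Z=22), Sc3+ has 18 e⁻ (Z=21), La3+ has 54 e⁻ (Z=57). V5+ < Ti4+ (both 18 e⁻, Z=23>22); Ti4+ < Sc3+ (isoelectronic, higher Z=22 is smaller); Sc3+ < La3+ (same group, period 4 vs 6).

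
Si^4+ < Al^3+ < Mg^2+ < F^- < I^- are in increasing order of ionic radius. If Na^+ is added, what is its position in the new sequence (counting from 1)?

4

Tabulating Z and e⁻: Si^4+: 10 e⁻, Z=14, Al^3+: 10 e⁻, Z=13, Mg^2+: 10 e⁻, Z=12, Na^+: 10 e⁻, Z=11, F^-: 10 e⁻, Z=9, I^-: 54 e⁻, Z=53. Si^4+ < Al^3+ (both 10 e⁻, Z=14>13); Al^3+ < Mg^2+ (isoelectronic, higher Z=13 is smaller); Mg^2+ < Na^+ (isoelectronic, higher Z=12 is smaller); Na^+ < F^- (both 10 e⁻, Z=11>9); F^- < I^- (same group, 3 shells fewer).
The complete sequence is Si^4+ < Al^3+ < Mg^2+ < Na^+ < F^- < I^-. Na^+ sits at position 4.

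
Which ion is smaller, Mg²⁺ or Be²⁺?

Be²⁺

All are in the same group with charge +2. Radius grows down the group as n (the outermost shell) increases.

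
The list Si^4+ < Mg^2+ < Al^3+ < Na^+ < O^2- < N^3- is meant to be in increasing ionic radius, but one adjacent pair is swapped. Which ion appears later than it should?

Al^3+

Compare adjacent ions: they are isoelectronic (10 e⁻) and Al has more protons than Mg (13 vs 12), making Al^3+ smaller — yet in this increasing list Mg^2+ sits before Al^3+. Nothing else is reversed, so Al^3+ should move one place to the left.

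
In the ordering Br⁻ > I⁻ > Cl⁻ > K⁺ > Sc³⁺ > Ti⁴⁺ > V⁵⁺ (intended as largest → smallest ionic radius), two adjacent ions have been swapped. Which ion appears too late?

The pair Br⁻, I⁻ is the wrong way round — Br⁻ and I⁻ are in one column with the same charge; the lighter period-4 ion has one fewer shell and is smaller. All other adjacent pairs agree with periodic trends, so I⁻ is the misplaced ion.

I⁻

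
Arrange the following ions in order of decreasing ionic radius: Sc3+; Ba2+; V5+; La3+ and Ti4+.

Tabulating Z and e⁻: V5+: 18 e⁻, Z=23, Ti4+: 18 e⁻, Z=22, Sc3+: 18 e⁻, Z=21, La3+: 54 e⁻, Z=57, Ba2+: 54 e⁻, Z=56. V5+ < Ti4+ (both 18 e⁻, Z=23>22); Ti4+ < Sc3+ (both 18 e⁻, Z=22>21); Sc3+ < La3+ (same group, period 4 vs 6); La3+ < Ba2+ (both 54 e⁻, Z=57>56).

Ba2+ > La3+ > Sc3+ > Ti4+ > V5+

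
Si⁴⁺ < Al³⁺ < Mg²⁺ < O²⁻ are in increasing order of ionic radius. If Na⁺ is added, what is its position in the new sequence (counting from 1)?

4

Each ion has 10 electrons. The ranking follows nuclear charge in reverse — greater Z gives a smaller radius. Si⁴⁺ (Z=14), Al³⁺ (Z=13), Mg²⁺ (Z=12), Na⁺ (Z=11), O²⁻ (Z=8).
The complete sequence is Si⁴⁺ < Al³⁺ < Mg²⁺ < Na⁺ < O²⁻. Na⁺ sits at position 4.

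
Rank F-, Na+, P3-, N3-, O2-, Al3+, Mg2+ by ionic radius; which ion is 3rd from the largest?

O2-

Work out protons and electrons: Al3+ has 10 e⁻ (Z=13), Mg2+ has 10 e⁻ (Z=12), Na+ has 10 e⁻ (Z=11), F- has 10 e⁻ (Z=9), O2- has 10 e⁻ (Z=8), N3- has 10 e⁻ (Z=7), P3- has 18 e⁻ (Z=15). Al3+ < Mg2+ (both 10 e⁻, Z=13>12); Mg2+ < Na+ (both 10 e⁻, Z=12>11); Na+ < F- (isoelectronic, higher Z=11 is smaller); F- < O2- (isoelectronic, higher Z=9 is smaller); O2- < N3- (both 10 e⁻, Z=8>7); N3- < P3- (same group, period 2 vs 3).
Ordering: Al3+ < Mg2+ < Na+ < F- < O2- < N3- < P3-. The 3rd largest is O2-.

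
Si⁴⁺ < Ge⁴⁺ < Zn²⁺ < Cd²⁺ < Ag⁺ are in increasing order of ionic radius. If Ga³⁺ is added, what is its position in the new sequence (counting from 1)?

Tabulating Z and e⁻: Si⁴⁺: 10 e⁻, Z=14, Ge⁴⁺: 28 e⁻, Z=32, Ga³⁺: 28 e⁻, Z=31, Zn²⁺: 28 e⁻, Z=30, Cd²⁺: 46 e⁻, Z=48, Ag⁺: 46 e⁻, Z=47. Si⁴⁺ < Ge⁴⁺ (same group, 1 shell fewer); Ge⁴⁺ < Ga³⁺ (both 28 e⁻, Z=32>31); Ga³⁺ < Zn²⁺ (isoelectronic, higher Z=31 is smaller); Zn²⁺ < Cd²⁺ (same group, period 4 vs 5); Cd²⁺ < Ag⁺ (both 46 e⁻, Z=48>47).
With Ga³⁺ included the full order is Si⁴⁺ < Ge⁴⁺ < Ga³⁺ < Zn²⁺ < Cd²⁺ < Ag⁺, so it takes position 3.

3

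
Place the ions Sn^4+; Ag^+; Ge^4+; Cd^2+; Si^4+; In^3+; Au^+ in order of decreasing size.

Tabulating Z and e⁻: Si^4+ (Z=14, 10 e⁻), Ge^4+ (Z=32, 28 e⁻), Sn^4+ (Z=50, 46 e⁻), In^3+ (Z=49, 46 e⁻), Cd^2+ (Z=48, 46 e⁻), Ag^+ (Z=47, 46 e⁻), Au^+ (Z=79, 78 e⁻). Si^4+ < Ge^4+ (same group, period 3 vs 4); Ge^4+ < Sn^4+ (same group, 1 shell fewer); Sn^4+ < In^3+ (both 46 e⁻, Z=50>49); In^3+ < Cd^2+ (isoelectronic, higher Z=49 is smaller); Cd^2+ < Ag^+ (both 46 e⁻, Z=48>47); Ag^+ < Au^+ (same group, period 5 vs 6).

Au^+ > Ag^+ > Cd^2+ > In^3+ > Sn^4+ > Ge^4+ > Si^4+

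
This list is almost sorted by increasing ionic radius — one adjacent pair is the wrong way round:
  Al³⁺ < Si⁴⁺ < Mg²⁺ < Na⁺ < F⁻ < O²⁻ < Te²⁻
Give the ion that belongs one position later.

Compare adjacent ions: both have 10 electrons but Z(Si)=14 > Z(Al)=13, so Si⁴⁺ should be the smaller of the two — yet in this increasing list Al³⁺ sits before Si⁴⁺. Nothing else is reversed, so Al³⁺ should move one place to the right.

Al³⁺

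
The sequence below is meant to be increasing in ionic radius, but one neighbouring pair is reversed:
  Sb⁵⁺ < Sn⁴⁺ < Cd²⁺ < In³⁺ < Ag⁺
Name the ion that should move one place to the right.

Compare adjacent ions: both have 46 electrons but Z(In)=49 > Z(Cd)=48, so In³⁺ should be the smaller of the two — yet in this increasing list Cd²⁺ sits before In³⁺. Nothing else is reversed, so Cd²⁺ should move one place to the right.

Cd²⁺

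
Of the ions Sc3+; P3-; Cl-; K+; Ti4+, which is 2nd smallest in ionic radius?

Sc3+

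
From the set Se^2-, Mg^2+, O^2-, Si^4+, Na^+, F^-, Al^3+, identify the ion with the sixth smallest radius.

Tabulating Z and e⁻: Si^4+ (Z=14, 10 e⁻), Al^3+ (Z=13, 10 e⁻), Mg^2+ (Z=12, 10 e⁻), Na^+ (Z=11, 10 e⁻), F^- (Z=9, 10 e⁻), O^2- (Z=8, 10 e⁻), Se^2- (Z=34, 36 e⁻). Si^4+ < Al^3+ (isoelectronic, higher Z=14 is smaller); Al^3+ < Mg^2+ (isoelectronic, higher Z=13 is smaller); Mg^2+ < Na^+ (both 10 e⁻, Z=12>11); Na^+ < F^- (both 10 e⁻, Z=11>9); F^- < O^2- (both 10 e⁻, Z=9>8); O^2- < Se^2- (same group, 2 shells fewer).
That gives Si^4+ < Al^3+ < Mg^2+ < Na^+ < F^- < O^2- < Se^2-. From the smallest end, number 6 is O^2-.

O^2-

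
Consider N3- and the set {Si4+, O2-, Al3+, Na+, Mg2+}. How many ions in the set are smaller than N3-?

5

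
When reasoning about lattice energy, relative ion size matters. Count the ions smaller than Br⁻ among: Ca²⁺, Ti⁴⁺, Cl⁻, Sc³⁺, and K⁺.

Ti⁴⁺ has 18 e⁻ (Z=22), Sc³⁺ has 18 e⁻ (Z=21), Ca²⁺ has 18 e⁻ (Z=20), K⁺ has 18 e⁻ (Z=19), Cl⁻ has 18 e⁻ (Z=17), Br⁻ has 36 e⁻ (Z=35). Ti⁴⁺ < Sc³⁺ (isoelectronic, higher Z=22 is smaller); Sc³⁺ < Ca²⁺ (isoelectronic, higher Z=21 is smaller); Ca²⁺ < K⁺ (isoelectronic, higher Z=20 is smaller); K⁺ < Cl⁻ (both 18 e⁻, Z=19>17); Cl⁻ < Br⁻ (same group, period 3 vs 4).
Placing each against Br⁻: smaller — Ti⁴⁺, Sc³⁺, Ca²⁺, K⁺, Cl⁻; larger — none. That's 5.

5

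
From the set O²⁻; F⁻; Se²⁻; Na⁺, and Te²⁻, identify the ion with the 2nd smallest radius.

Tabulating Z and e⁻: Na⁺ (Z=11, 10 e⁻), F⁻ (Z=9, 10 e⁻), O²⁻ (Z=8, 10 e⁻), Se²⁻ (Z=34, 36 e⁻), Te²⁻ (Z=52, 54 e⁻). Na⁺ < F⁻ (isoelectronic, higher Z=11 is smaller); F⁻ < O²⁻ (both 10 e⁻, Z=9>8); O²⁻ < Se²⁻ (same group, period 2 vs 4); Se²⁻ < Te²⁻ (same group, 1 shell fewer).
Full ascending order: Na⁺ < F⁻ < O²⁻ < Se²⁻ < Te²⁻. Counting from the smallest, position 2 is F⁻.

F⁻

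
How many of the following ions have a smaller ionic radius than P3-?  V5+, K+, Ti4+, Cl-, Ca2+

5

All of these have 18 electrons (isoelectronic). With the same electron cloud, the ion with the most protons pulls it in tightest. Nuclear charges: V5+ (Z=23), Ti4+ (Z=22), Ca2+ (Z=20), K+ (Z=19), Cl- (Z=17), P3- (Z=15). Highest Z is smallest.
Relative to P3-, the ions that are smaller are V5+, Ti4+, Ca2+, K+, Cl-. Count: 5.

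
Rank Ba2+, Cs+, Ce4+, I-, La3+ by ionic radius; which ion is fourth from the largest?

Each ion has 54 electrons. The ranking follows nuclear charge in reverse — greater Z gives a smaller radius. Ce4+ (Z=58), La3+ (Z=57), Ba2+ (Z=56), Cs+ (Z=55), I- (Z=53).
Full ascending order: Ce4+ < La3+ < Ba2+ < Cs+ < I-. Counting from the largest, position 4 is La3+.

La3+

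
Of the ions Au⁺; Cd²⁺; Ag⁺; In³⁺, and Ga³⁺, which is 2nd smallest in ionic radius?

First list Z and electron count for each: Ga³⁺: 28 e⁻, Z=31, In³⁺: 46 e⁻, Z=49, Cd²⁺: 46 e⁻, Z=48, Ag⁺: 46 e⁻, Z=47, Au⁺: 78 e⁻, Z=79. Ga³⁺ < In³⁺ (same group, 1 shell fewer); In³⁺ < Cd²⁺ (both 46 e⁻, Z=49>48); Cd²⁺ < Ag⁺ (both 46 e⁻, Z=48>47); Ag⁺ < Au⁺ (same group, 1 shell fewer).
That gives Ga³⁺ < In³⁺ < Cd²⁺ < Ag⁺ < Au⁺. From the smallest end, number 2 is In³⁺.

In³⁺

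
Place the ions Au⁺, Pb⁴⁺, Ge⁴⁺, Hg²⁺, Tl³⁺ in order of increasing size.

Ge⁴⁺ < Pb⁴⁺ < Tl³⁺ < Hg²⁺ < Au⁺

First list Z and electron count for each: Ge⁴⁺ has 28 e⁻ (Z=32), Pb⁴⁺ has 78 e⁻ (Z=82), Tl³⁺ has 78 e⁻ (Z=81), Hg²⁺ has 78 e⁻ (Z=80), Au⁺ has 78 e⁻ (Z=79). Ge⁴⁺ < Pb⁴⁺ (same group, period 4 vs 6); Pb⁴⁺ < Tl³⁺ (both 78 e⁻, Z=82>81); Tl³⁺ < Hg²⁺ (both 78 e⁻, Z=81>80); Hg²⁺ < Au⁺ (both 78 e⁻, Z=80>79).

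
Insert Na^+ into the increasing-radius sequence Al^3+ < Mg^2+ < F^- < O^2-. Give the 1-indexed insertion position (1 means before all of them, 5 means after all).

3

All of these have 10 electrons (isoelectronic). With the same electron cloud, the ion with the most protons pulls it in tightest. Nuclear charges: Al^3+ (Z=13), Mg^2+ (Z=12), Na^+ (Z=11), F^- (Z=9), O^2- (Z=8). Highest Z is smallest.
With Na^+ included the full order is Al^3+ < Mg^2+ < Na^+ < F^- < O^2-, so it takes position 3.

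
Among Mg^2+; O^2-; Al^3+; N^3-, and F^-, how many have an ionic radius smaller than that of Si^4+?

Isoelectronic series (10 e⁻ each). Size is set by nuclear charge: more protons means a smaller ion. Si^4+ (Z=14), Al^3+ (Z=13), Mg^2+ (Z=12), F^- (Z=9), O^2- (Z=8), N^3- (Z=7).
Placing each against Si^4+: smaller — none; larger — Al^3+, Mg^2+, F^-, O^2-, N^3-. That's 0.

0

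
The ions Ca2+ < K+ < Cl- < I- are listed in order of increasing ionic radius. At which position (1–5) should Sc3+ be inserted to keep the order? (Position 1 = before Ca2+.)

1

Work out protons and electrons: Sc3+ has 18 e⁻ (Z=21), Ca2+ has 18 e⁻ (Z=20), K+ has 18 e⁻ (Z=19), Cl- has 18 e⁻ (Z=17), I- has 54 e⁻ (Z=53). Sc3+ < Ca2+ (both 18 e⁻, Z=21>20); Ca2+ < K+ (both 18 e⁻, Z=20>19); K+ < Cl- (both 18 e⁻, Z=19>17); Cl- < I- (same group, period 3 vs 5).
Putting Sc3+ in gives Sc3+ < Ca2+ < K+ < Cl- < I-; it lands at slot 1.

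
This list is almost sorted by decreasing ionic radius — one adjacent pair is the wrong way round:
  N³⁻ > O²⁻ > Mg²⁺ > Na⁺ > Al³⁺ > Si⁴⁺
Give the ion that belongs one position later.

Scanning neighbour by neighbour, only Mg²⁺/Na⁺ violates a trend: they are isoelectronic (10 e⁻) and Mg has more protons than Na (12 vs 11), making Mg²⁺ smaller. That makes Mg²⁺ the one sitting a position early relative to where it belongs.

Mg²⁺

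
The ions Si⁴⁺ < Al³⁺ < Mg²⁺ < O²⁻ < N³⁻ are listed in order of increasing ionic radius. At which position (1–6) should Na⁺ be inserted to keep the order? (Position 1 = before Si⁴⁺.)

Each ion has 10 electrons. The ranking follows nuclear charge in reverse — greater Z gives a smaller radius. Si⁴⁺ (Z=14), Al³⁺ (Z=13), Mg²⁺ (Z=12), Na⁺ (Z=11), O²⁻ (Z=8), N³⁻ (Z=7).
The complete sequence is Si⁴⁺ < Al³⁺ < Mg²⁺ < Na⁺ < O²⁻ < N³⁻. Na⁺ sits at position 4.

4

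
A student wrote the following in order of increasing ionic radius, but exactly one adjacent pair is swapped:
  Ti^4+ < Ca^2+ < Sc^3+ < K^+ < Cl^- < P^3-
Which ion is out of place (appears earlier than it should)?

Ca^2+

Scanning neighbour by neighbour, only Ca^2+/Sc^3+ violates a trend: both have 18 electrons but Z(Sc)=21 > Z(Ca)=20, so Sc^3+ should be the smaller of the two. That makes Ca^2+ the one sitting a position early relative to where it belongs.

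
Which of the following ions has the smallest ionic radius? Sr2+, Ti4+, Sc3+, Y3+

Ti4+ (Z=22, 18 e⁻), Sc3+ (Z=21, 18 e⁻), Y3+ (Z=39, 36 e⁻), Sr2+ (Z=38, 36 e⁻). Ti4+ < Sc3+ (both 18 e⁻, Z=22>21); Sc3+ < Y3+ (same group, period 4 vs 5); Y3+ < Sr2+ (isoelectronic, higher Z=39 is smaller).

Ti4+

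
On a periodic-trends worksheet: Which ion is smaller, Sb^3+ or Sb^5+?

Sb^5+

For a single element, ionic radius drops as positive charge rises — Sb^5+ < Sb^3+.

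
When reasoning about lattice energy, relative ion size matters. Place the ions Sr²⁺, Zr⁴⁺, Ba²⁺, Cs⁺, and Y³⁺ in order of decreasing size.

Cs⁺ > Ba²⁺ > Sr²⁺ > Y³⁺ > Zr⁴⁺

First list Z and electron count for each: Zr⁴⁺ has 36 e⁻ (Z=40), Y³⁺ has 36 e⁻ (Z=39), Sr²⁺ has 36 e⁻ (Z=38), Ba²⁺ has 54 e⁻ (Z=56), Cs⁺ has 54 e⁻ (Z=55). Zr⁴⁺ < Y³⁺ (both 36 e⁻, Z=40>39); Y³⁺ < Sr²⁺ (both 36 e⁻, Z=39>38); Sr²⁺ < Ba²⁺ (same group, 1 shell fewer); Ba²⁺ < Cs⁺ (isoelectronic, higher Z=56 is smaller).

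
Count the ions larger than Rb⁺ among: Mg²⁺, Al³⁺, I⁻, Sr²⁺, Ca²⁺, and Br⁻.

2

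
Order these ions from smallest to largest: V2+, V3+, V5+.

V5+ < V3+ < V2+

For a single element, ionic radius drops as positive charge rises — V5+ < V2+.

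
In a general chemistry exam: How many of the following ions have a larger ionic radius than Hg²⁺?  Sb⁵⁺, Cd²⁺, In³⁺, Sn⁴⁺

Work out protons and electrons: Sb⁵⁺: 46 e⁻, Z=51, Sn⁴⁺: 46 e⁻, Z=50, In³⁺: 46 e⁻, Z=49, Cd²⁺: 46 e⁻, Z=48, Hg²⁺: 78 e⁻, Z=80. Sb⁵⁺ < Sn⁴⁺ (both 46 e⁻, Z=51>50); Sn⁴⁺ < In³⁺ (both 46 e⁻, Z=50>49); In³⁺ < Cd²⁺ (both 46 e⁻, Z=49>48); Cd²⁺ < Hg²⁺ (same group, period 5 vs 6).
Relative to Hg²⁺, the ions that are larger are none. That's 0.

0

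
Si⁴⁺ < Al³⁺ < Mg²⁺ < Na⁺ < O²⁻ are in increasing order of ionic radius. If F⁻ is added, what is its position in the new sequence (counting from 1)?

5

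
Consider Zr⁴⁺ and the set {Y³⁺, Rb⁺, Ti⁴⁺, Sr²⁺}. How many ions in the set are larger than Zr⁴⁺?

Electron counts and nuclear charges: Ti⁴⁺ (Z=22, 18 e⁻), Zr⁴⁺ (Z=40, 36 e⁻), Y³⁺ (Z=39, 36 e⁻), Sr²⁺ (Z=38, 36 e⁻), Rb⁺ (Z=37, 36 e⁻). Ti⁴⁺ < Zr⁴⁺ (same group, 1 shell fewer); Zr⁴⁺ < Y³⁺ (isoelectronic, higher Z=40 is smaller); Y³⁺ < Sr²⁺ (both 36 e⁻, Z=39>38); Sr²⁺ < Rb⁺ (isoelectronic, higher Z=38 is smaller).
Placing each against Zr⁴⁺: smaller — Ti⁴⁺; larger — Y³⁺, Sr²⁺, Rb⁺. So 3 are larger.

3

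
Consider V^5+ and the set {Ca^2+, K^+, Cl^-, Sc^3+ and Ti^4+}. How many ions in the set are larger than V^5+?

5

Isoelectronic series (18 e⁻ each). Size is set by nuclear charge: more protons means a smaller ion. V^5+ (Z=23), Ti^4+ (Z=22), Sc^3+ (Z=21), Ca^2+ (Z=20), K^+ (Z=19), Cl^- (Z=17).
Placing each against V^5+: smaller — none; larger — Ti^4+, Sc^3+, Ca^2+, K^+, Cl^-. So 5 are larger.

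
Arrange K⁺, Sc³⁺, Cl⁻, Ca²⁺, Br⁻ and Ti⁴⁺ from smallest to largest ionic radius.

Ti⁴⁺ < Sc³⁺ < Ca²⁺ < K⁺ < Cl⁻ < Br⁻

Ti⁴⁺ (Z=22, 18 e⁻), Sc³⁺ (Z=21, 18 e⁻), Ca²⁺ (Z=20, 18 e⁻), K⁺ (Z=19, 18 e⁻), Cl⁻ (Z=17, 18 e⁻), Br⁻ (Z=35, 36 e⁻). Ti⁴⁺ < Sc³⁺ (isoelectronic, higher Z=22 is smaller); Sc³⁺ < Ca²⁺ (isoelectronic, higher Z=21 is smaller); Ca²⁺ < K⁺ (isoelectronic, higher Z=20 is smaller); K⁺ < Cl⁻ (isoelectronic, higher Z=19 is smaller); Cl⁻ < Br⁻ (same group, 1 shell fewer).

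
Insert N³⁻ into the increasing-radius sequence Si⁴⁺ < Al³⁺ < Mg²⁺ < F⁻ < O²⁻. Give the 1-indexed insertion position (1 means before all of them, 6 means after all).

6

All of these have 10 electrons (isoelectronic). With the same electron cloud, the ion with the most protons pulls it in tightest. Nuclear charges: Si⁴⁺ (Z=14), Al³⁺ (Z=13), Mg²⁺ (Z=12), F⁻ (Z=9), O²⁻ (Z=8), N³⁻ (Z=7). Highest Z is smallest.
The complete sequence is Si⁴⁺ < Al³⁺ < Mg²⁺ < F⁻ < O²⁻ < N³⁻. N³⁻ sits at position 6.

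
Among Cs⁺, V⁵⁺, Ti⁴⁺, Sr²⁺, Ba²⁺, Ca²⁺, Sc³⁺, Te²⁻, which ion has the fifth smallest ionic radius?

Sr²⁺

Work out protons and electrons: V⁵⁺ (Z=23, 18 e⁻), Ti⁴⁺ (Z=22, 18 e⁻), Sc³⁺ (Z=21, 18 e⁻), Ca²⁺ (Z=20, 18 e⁻), Sr²⁺ (Z=38, 36 e⁻), Ba²⁺ (Z=56, 54 e⁻), Cs⁺ (Z=55, 54 e⁻), Te²⁻ (Z=52, 54 e⁻). V⁵⁺ < Ti⁴⁺ (both 18 e⁻, Z=23>22); Ti⁴⁺ < Sc³⁺ (isoelectronic, higher Z=22 is smaller); Sc³⁺ < Ca²⁺ (both 18 e⁻, Z=21>20); Ca²⁺ < Sr²⁺ (same group, period 4 vs 5); Sr²⁺ < Ba²⁺ (same group, 1 shell fewer); Ba²⁺ < Cs⁺ (isoelectronic, higher Z=56 is smaller); Cs⁺ < Te²⁻ (both 54 e⁻, Z=55>52).
So the order is V⁵⁺ < Ti⁴⁺ < Sc³⁺ < Ca²⁺ < Sr²⁺ < Ba²⁺ < Cs⁺ < Te²⁻; the 5th-smallest ion is Sr²⁺.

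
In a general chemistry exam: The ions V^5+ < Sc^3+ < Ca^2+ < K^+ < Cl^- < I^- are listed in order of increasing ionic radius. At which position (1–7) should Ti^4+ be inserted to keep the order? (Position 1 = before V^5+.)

2

Work out protons and electrons: V^5+ (Z=23, 18 e⁻), Ti^4+ (Z=22, 18 e⁻), Sc^3+ (Z=21, 18 e⁻), Ca^2+ (Z=20, 18 e⁻), K^+ (Z=19, 18 e⁻), Cl^- (Z=17, 18 e⁻), I^- (Z=53, 54 e⁻). V^5+ < Ti^4+ (isoelectronic, higher Z=23 is smaller); Ti^4+ < Sc^3+ (both 18 e⁻, Z=22>21); Sc^3+ < Ca^2+ (both 18 e⁻, Z=21>20); Ca^2+ < K^+ (isoelectronic, higher Z=20 is smaller); K^+ < Cl^- (isoelectronic, higher Z=19 is smaller); Cl^- < I^- (same group, period 3 vs 5).
The complete sequence is V^5+ < Ti^4+ < Sc^3+ < Ca^2+ < K^+ < Cl^- < I^-. Ti^4+ sits at position 2.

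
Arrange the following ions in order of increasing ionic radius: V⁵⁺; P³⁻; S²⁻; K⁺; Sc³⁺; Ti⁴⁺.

Isoelectronic series (18 e⁻ each). Size is set by nuclear charge: more protons means a smaller ion. V⁵⁺ (Z=23), Ti⁴⁺ (Z=22), Sc³⁺ (Z=21), K⁺ (Z=19), S²⁻ (Z=16), P³⁻ (Z=15).

V⁵⁺ < Ti⁴⁺ < Sc³⁺ < K⁺ < S²⁻ < P³⁻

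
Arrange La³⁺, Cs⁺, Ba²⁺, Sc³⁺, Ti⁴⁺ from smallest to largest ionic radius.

First list Z and electron count for each: Ti⁴⁺ (Z=22, 18 e⁻), Sc³⁺ (Z=21, 18 e⁻), La³⁺ (Z=57, 54 e⁻), Ba²⁺ (Z=56, 54 e⁻), Cs⁺ (Z=55, 54 e⁻). Ti⁴⁺ < Sc³⁺ (both 18 e⁻, Z=22>21); Sc³⁺ < La³⁺ (same group, 2 shells fewer); La³⁺ < Ba²⁺ (both 54 e⁻, Z=57>56); Ba²⁺ < Cs⁺ (both 54 e⁻, Z=56>55).

Ti⁴⁺ < Sc³⁺ < La³⁺ < Ba²⁺ < Cs⁺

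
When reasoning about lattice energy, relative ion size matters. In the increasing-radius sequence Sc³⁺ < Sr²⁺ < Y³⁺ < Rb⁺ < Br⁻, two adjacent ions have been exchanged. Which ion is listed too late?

Y³⁺

The pair Sr²⁺, Y³⁺ is the wrong way round — they are isoelectronic (36 e⁻) and Y has more protons than Sr (39 vs 38), making Y³⁺ smaller. All other adjacent pairs agree with periodic trends, so Y³⁺ is the misplaced ion.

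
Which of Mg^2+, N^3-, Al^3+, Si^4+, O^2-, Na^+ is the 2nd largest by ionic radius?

O^2-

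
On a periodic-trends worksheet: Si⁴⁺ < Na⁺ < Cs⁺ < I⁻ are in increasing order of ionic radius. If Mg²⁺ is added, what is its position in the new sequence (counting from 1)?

2

Work out protons and electrons: Si⁴⁺: 10 e⁻, Z=14, Mg²⁺: 10 e⁻, Z=12, Na⁺: 10 e⁻, Z=11, Cs⁺: 54 e⁻, Z=55, I⁻: 54 e⁻, Z=53. Si⁴⁺ < Mg²⁺ (isoelectronic, higher Z=14 is smaller); Mg²⁺ < Na⁺ (isoelectronic, higher Z=12 is smaller); Na⁺ < Cs⁺ (same group, 3 shells fewer); Cs⁺ < I⁻ (both 54 e⁻, Z=55>53).
With Mg²⁺ included the full order is Si⁴⁺ < Mg²⁺ < Na⁺ < Cs⁺ < I⁻, so it takes position 2.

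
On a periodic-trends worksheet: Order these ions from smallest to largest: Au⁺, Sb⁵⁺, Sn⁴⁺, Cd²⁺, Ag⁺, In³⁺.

Sb⁵⁺ < Sn⁴⁺ < In³⁺ < Cd²⁺ < Ag⁺ < Au⁺

Tabulating Z and e⁻: Sb⁵⁺ has 46 e⁻ (Z=51), Sn⁴⁺ has 46 e⁻ (Z=50), In³⁺ has 46 e⁻ (Z=49), Cd²⁺ has 46 e⁻ (Z=48), Ag⁺ has 46 e⁻ (Z=47), Au⁺ has 78 e⁻ (Z=79). Sb⁵⁺ < Sn⁴⁺ (isoelectronic, higher Z=51 is smaller); Sn⁴⁺ < In³⁺ (isoelectronic, higher Z=50 is smaller); In³⁺ < Cd²⁺ (both 46 e⁻, Z=49>48); Cd²⁺ < Ag⁺ (isoelectronic, higher Z=48 is smaller); Ag⁺ < Au⁺ (same group, 1 shell fewer).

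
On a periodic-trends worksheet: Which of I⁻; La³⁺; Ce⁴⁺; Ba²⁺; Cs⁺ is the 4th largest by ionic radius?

La³⁺

All of these have 54 electrons (isoelectronic). With the same electron cloud, the ion with the most protons pulls it in tightest. Nuclear charges: Ce⁴⁺ (Z=58), La³⁺ (Z=57), Ba²⁺ (Z=56), Cs⁺ (Z=55), I⁻ (Z=53). Highest Z is smallest.
So the order is Ce⁴⁺ < La³⁺ < Ba²⁺ < Cs⁺ < I⁻; the 4th-largest ion is La³⁺.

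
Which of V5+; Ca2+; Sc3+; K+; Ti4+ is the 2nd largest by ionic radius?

Ca2+

Each ion has 18 electrons. The ranking follows nuclear charge in reverse — greater Z gives a smaller radius. V5+ (Z=23), Ti4+ (Z=22), Sc3+ (Z=21), Ca2+ (Z=20), K+ (Z=19).
That gives V5+ < Ti4+ < Sc3+ < Ca2+ < K+. From the largest end, number 2 is Ca2+.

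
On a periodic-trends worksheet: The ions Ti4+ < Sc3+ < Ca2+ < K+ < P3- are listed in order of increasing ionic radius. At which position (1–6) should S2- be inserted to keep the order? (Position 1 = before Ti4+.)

Isoelectronic series (18 e⁻ each). Size is set by nuclear charge: more protons means a smaller ion. Ti4+ (Z=22), Sc3+ (Z=21), Ca2+ (Z=20), K+ (Z=19), S2- (Z=16), P3- (Z=15).
The complete sequence is Ti4+ < Sc3+ < Ca2+ < K+ < S2- < P3-. S2- sits at position 5.

5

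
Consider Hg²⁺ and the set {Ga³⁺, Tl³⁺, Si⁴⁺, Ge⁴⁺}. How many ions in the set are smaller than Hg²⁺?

Tabulating Z and e⁻: Si⁴⁺ has 10 e⁻ (Z=14), Ge⁴⁺ has 28 e⁻ (Z=32), Ga³⁺ has 28 e⁻ (Z=31), Tl³⁺ has 78 e⁻ (Z=81), Hg²⁺ has 78 e⁻ (Z=80). Si⁴⁺ < Ge⁴⁺ (same group, period 3 vs 4); Ge⁴⁺ < Ga³⁺ (isoelectronic, higher Z=32 is smaller); Ga³⁺ < Tl³⁺ (same group, period 4 vs 6); Tl³⁺ < Hg²⁺ (isoelectronic, higher Z=81 is smaller).
Relative to Hg²⁺, the ions that are smaller are Si⁴⁺, Ge⁴⁺, Ga³⁺, Tl³⁺. That's 4.

4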